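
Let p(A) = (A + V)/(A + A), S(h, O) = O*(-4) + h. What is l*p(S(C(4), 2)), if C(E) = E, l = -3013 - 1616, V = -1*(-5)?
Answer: 4629/8 ≈ 578.63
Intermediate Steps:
V = 5
l = -4629
S(h, O) = h - 4*O (S(h, O) = -4*O + h = h - 4*O)
p(A) = (5 + A)/(2*A) (p(A) = (A + 5)/(A + A) = (5 + A)/((2*A)) = (5 + A)*(1/(2*A)) = (5 + A)/(2*A))
l*p(S(C(4), 2)) = -4629*(5 + (4 - 4*2))/(2*(4 - 4*2)) = -4629*(5 + (4 - 8))/(2*(4 - 8)) = -4629*(5 - 4)/(2*(-4)) = -4629*(-1)/(2*4) = -4629*(-1/8) = 4629/8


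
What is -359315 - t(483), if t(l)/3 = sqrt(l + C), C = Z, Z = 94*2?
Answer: -359315 - 3*sqrt(671) ≈ -3.5939e+5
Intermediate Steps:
Z = 188
C = 188
t(l) = 3*sqrt(188 + l) (t(l) = 3*sqrt(l + 188) = 3*sqrt(188 + l))
-359315 - t(483) = -359315 - 3*sqrt(188 + 483) = -359315 - 3*sqrt(671)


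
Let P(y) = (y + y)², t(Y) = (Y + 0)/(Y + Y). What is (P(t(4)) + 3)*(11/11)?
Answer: 4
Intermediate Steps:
t(Y) = ½ (t(Y) = Y/((2*Y)) = Y*(1/(2*Y)) = ½)
P(y) = 4*y² (P(y) = (2*y)² = 4*y²)
(P(t(4)) + 3)*(11/11) = (4*(½)² + 3)*(11/11) = (4*(¼) + 3)*(11*(1/11)) = (1 + 3)*1 = 4*1 = 4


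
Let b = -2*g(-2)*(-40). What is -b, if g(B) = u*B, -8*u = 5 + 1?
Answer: -120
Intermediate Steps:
u = -¾ (u = -(5 + 1)/8 = -⅛*6 = -¾ ≈ -0.75000)
g(B) = -3*B/4
b = 120 (b = -(-3)*(-2)/2*(-40) = -2*3/2*(-40) = -3*(-40) = 120)
-b = -1*120 = -120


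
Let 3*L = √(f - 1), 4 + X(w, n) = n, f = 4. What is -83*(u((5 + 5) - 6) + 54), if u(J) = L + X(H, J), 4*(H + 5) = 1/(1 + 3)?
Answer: -4482 - 83*√3/3 ≈ -4529.9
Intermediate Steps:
H = -79/16 (H = -5 + 1/(4*(1 + 3)) = -5 + (¼)/4 = -5 + (¼)*(¼) = -5 + 1/16 = -79/16 ≈ -4.9375)
X(w, n) = -4 + n
L = √3/3 (L = √(4 - 1)/3 = √3/3 ≈ 0.57735)
u(J) = -4 + J + √3/3 (u(J) = √3/3 + (-4 + J) = -4 + J + √3/3)
-83*(u((5 + 5) - 6) + 54) = -83*((-4 + ((5 + 5) - 6) + √3/3) + 54) = -83*((-4 + (10 - 6) + √3/3) + 54) = -83*((-4 + 4 + √3/3) + 54) = -83*(√3/3 + 54) = -83*(54 + √3/3) = -4482 - 83*√3/3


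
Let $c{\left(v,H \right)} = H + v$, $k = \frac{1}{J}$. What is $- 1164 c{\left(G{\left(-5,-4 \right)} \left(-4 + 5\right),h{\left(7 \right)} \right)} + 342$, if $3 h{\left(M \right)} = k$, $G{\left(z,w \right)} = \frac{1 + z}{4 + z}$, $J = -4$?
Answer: $-4217$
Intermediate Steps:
$G{\left(z,w \right)} = \frac{1 + z}{4 + z}$
$k = - \frac{1}{4}$ ($k = \frac{1}{-4} = - \frac{1}{4} \approx -0.25$)
$h{\left(M \right)} = - \frac{1}{12}$ ($h{\left(M \right)} = \frac{1}{3} \left(- \frac{1}{4}\right) = - \frac{1}{12}$)
$- 1164 c{\left(G{\left(-5,-4 \right)} \left(-4 + 5\right),h{\left(7 \right)} \right)} + 342 = - 1164 \left(- \frac{1}{12} + \frac{1 - 5}{4 - 5} \left(-4 + 5\right)\right) + 342 = - 1164 \left(- \frac{1}{12} + \frac{1}{-1} \left(-4\right) 1\right) + 342 = - 1164 \left(- \frac{1}{12} + \left(-1\right) \left(-4\right) 1\right) + 342 = - 1164 \left(- \frac{1}{12} + 4 \cdot 1\right) + 342 = - 1164 \left(- \frac{1}{12} + 4\right) + 342 = \left(-1164\right) \frac{47}{12} + 342 = -4559 + 342 = -4217$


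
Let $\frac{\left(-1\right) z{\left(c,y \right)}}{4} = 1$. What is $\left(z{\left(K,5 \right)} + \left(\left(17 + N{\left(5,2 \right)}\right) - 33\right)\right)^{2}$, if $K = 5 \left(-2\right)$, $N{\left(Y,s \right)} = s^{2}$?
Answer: $256$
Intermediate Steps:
$K = -10$
$z{\left(c,y \right)} = -4$ ($z{\left(c,y \right)} = \left(-4\right) 1 = -4$)
$\left(z{\left(K,5 \right)} + \left(\left(17 + N{\left(5,2 \right)}\right) - 33\right)\right)^{2} = \left(-4 - \left(16 - 4\right)\right)^{2} = \left(-4 + \left(\left(17 + 4\right) - 33\right)\right)^{2} = \left(-4 + \left(21 - 33\right)\right)^{2} = \left(-4 - 12\right)^{2} = \left(-16\right)^{2} = 256$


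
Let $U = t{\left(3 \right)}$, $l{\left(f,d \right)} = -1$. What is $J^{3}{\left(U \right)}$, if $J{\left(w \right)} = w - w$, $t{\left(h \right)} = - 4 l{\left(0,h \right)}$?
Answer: $0$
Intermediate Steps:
$t{\left(h \right)} = 4$ ($t{\left(h \right)} = \left(-4\right) \left(-1\right) = 4$)
$U = 4$
$J{\left(w \right)} = 0$
$J^{3}{\left(U \right)} = 0^{3} = 0$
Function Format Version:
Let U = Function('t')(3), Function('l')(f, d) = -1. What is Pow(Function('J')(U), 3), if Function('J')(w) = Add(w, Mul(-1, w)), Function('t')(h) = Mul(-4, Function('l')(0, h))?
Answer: 0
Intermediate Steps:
Function('t')(h) = 4 (Function('t')(h) = Mul(-4, -1) = 4)
U = 4
Function('J')(w) = 0
Pow(Function('J')(U), 3) = Pow(0, 3) = 0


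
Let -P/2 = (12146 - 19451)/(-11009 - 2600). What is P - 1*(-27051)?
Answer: 368122449/13609 ≈ 27050.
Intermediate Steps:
P = -14610/13609 (P = -2*(12146 - 19451)/(-11009 - 2600) = -(-14610)/(-13609) = -(-14610)*(-1)/13609 = -2*7305/13609 = -14610/13609 ≈ -1.0736)
P - 1*(-27051) = -14610/13609 - 1*(-27051) = -14610/13609 + 27051 = 368122449/13609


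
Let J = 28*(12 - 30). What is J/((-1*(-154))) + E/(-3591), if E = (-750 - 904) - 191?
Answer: -12109/4389 ≈ -2.7589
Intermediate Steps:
J = -504 (J = 28*(-18) = -504)
E = -1845 (E = -1654 - 191 = -1845)
J/((-1*(-154))) + E/(-3591) = -504/((-1*(-154))) - 1845/(-3591) = -504/154 - 1845*(-1/3591) = -504*1/154 + 205/399 = -36/11 + 205/399 = -12109/4389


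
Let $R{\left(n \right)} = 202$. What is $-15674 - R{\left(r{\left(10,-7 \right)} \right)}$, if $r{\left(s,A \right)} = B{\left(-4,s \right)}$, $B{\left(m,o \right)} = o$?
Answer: $-15876$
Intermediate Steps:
$r{\left(s,A \right)} = s$
$-15674 - R{\left(r{\left(10,-7 \right)} \right)} = -15674 - 202 = -15876$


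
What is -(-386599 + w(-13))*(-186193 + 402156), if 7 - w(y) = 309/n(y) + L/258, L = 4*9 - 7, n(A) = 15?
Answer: 107707313159237/1290 ≈ 8.3494e+10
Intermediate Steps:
L = 29 (L = 36 - 7 = 29)
w(y) = -17689/1290 (w(y) = 7 - (309/15 + 29/258) = 7 - (309*(1/15) + 29*(1/258)) = 7 - (103/5 + 29/258) = 7 - 1*26719/1290 = 7 - 26719/1290 = -17689/1290)
-(-386599 + w(-13))*(-186193 + 402156) = -(-386599 - 17689/1290)*(-186193 + 402156) = -(-498730399)*215963/1290 = -1*(-107707313159237/1290) = 107707313159237/1290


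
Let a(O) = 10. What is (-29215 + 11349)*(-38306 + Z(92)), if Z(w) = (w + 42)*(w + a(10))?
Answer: 440182508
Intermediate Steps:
Z(w) = (10 + w)*(42 + w) (Z(w) = (w + 42)*(w + 10) = (42 + w)*(10 + w) = (10 + w)*(42 + w))
(-29215 + 11349)*(-38306 + Z(92)) = (-29215 + 11349)*(-38306 + (420 + 92² + 52*92)) = -17866*(-38306 + (420 + 8464 + 4784)) = -17866*(-38306 + 13668) = -17866*(-24638) = 440182508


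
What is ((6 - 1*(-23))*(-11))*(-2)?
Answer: 638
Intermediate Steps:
((6 - 1*(-23))*(-11))*(-2) = ((6 + 23)*(-11))*(-2) = (29*(-11))*(-2) = -319*(-2) = 638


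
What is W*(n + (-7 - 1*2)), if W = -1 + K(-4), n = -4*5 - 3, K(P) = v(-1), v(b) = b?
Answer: 64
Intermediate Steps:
K(P) = -1
n = -23 (n = -20 - 3 = -23)
W = -2 (W = -1 - 1 = -2)
W*(n + (-7 - 1*2)) = -2*(-23 + (-7 - 1*2)) = -2*(-23 + (-7 - 2)) = -2*(-23 - 9) = -2*(-32) = 64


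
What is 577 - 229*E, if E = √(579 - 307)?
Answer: 577 - 916*√17 ≈ -3199.8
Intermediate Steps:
E = 4*√17 (E = √272 = 4*√17 ≈ 16.492)
577 - 229*E = 577 - 916*√17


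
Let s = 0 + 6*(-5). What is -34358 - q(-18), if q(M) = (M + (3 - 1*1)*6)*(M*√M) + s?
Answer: -34328 - 324*I*√2 ≈ -34328.0 - 458.21*I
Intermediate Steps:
s = -30 (s = 0 - 30 = -30)
q(M) = -30 + M^(3/2)*(12 + M) (q(M) = (M + (3 - 1*1)*6)*(M*√M) - 30 = (M + (3 - 1)*6)*M^(3/2) - 30 = (M + 2*6)*M^(3/2) - 30 = (M + 12)*M^(3/2) - 30 = (12 + M)*M^(3/2) - 30 = M^(3/2)*(12 + M) - 30 = -30 + M^(3/2)*(12 + M))
-34358 - q(-18) = -34358 - (-30 + (-18)^(5/2) + 12*(-18)^(3/2)) = -34358 - (-30 + 972*I*√2 + 12*(-54*I*√2)) = -34358 - (-30 + 972*I*√2 - 648*I*√2) = -34358 - (-30 + 324*I*√2) = -34358 + (30 - 324*I*√2) = -34328 - 324*I*√2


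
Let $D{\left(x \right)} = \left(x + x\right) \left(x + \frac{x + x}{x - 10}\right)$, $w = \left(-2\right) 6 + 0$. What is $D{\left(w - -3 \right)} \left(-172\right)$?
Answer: $- \frac{473688}{19} \approx -24931.0$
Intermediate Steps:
$w = -12$ ($w = -12 + 0 = -12$)
$D{\left(x \right)} = 2 x \left(x + \frac{2 x}{-10 + x}\right)$
$D{\left(w - -3 \right)} \left(-172\right) = \frac{2 \left(-12 - -3\right)^{2} \left(-8 - 9\right)}{-10 - 9} \left(-172\right) = \frac{2 \left(-12 + 3\right)^{2} \left(-8 + \left(-12 + 3\right)\right)}{-10 + \left(-12 + 3\right)} \left(-172\right) = \frac{2 \left(-9\right)^{2} \left(-8 - 9\right)}{-10 - 9} \left(-172\right) = 2 \cdot 81 \frac{1}{-19} \left(-17\right) \left(-172\right) = 2 \cdot 81 \left(- \frac{1}{19}\right) \left(-17\right) \left(-172\right) = \frac{2754}{19} \left(-172\right) = - \frac{473688}{19}$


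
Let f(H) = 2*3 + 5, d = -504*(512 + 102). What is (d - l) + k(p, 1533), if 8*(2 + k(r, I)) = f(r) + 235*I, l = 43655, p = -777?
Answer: -1232319/4 ≈ -3.0808e+5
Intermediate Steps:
d = -309456 (d = -504*614 = -309456)
f(H) = 11 (f(H) = 6 + 5 = 11)
k(r, I) = -5/8 + 235*I/8 (k(r, I) = -2 + (11 + 235*I)/8 = -2 + (11/8 + 235*I/8) = -5/8 + 235*I/8)
(d - l) + k(p, 1533) = (-309456 - 1*43655) + (-5/8 + (235/8)*1533) = (-309456 - 43655) + (-5/8 + 360255/8) = -353111 + 180125/4 = -1232319/4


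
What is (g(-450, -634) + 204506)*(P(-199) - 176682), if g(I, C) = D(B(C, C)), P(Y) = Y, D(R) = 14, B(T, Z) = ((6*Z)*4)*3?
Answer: -36175702120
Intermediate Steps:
B(T, Z) = 72*Z (B(T, Z) = (24*Z)*3 = 72*Z)
g(I, C) = 14
(g(-450, -634) + 204506)*(P(-199) - 176682) = (14 + 204506)*(-199 - 176682) = 204520*(-176881) = -36175702120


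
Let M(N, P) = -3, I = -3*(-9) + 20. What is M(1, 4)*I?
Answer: -141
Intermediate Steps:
I = 47 (I = 27 + 20 = 47)
M(1, 4)*I = -3*47 = -141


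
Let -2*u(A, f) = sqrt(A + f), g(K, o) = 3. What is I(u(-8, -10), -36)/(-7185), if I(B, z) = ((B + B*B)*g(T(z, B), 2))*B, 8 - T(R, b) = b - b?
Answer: 9/4790 - 27*I*sqrt(2)/9580 ≈ 0.0018789 - 0.0039858*I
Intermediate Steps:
T(R, b) = 8 (T(R, b) = 8 - (b - b) = 8 - 1*0 = 8 + 0 = 8)
u(A, f) = -sqrt(A + f)/2
I(B, z) = B*(3*B + 3*B**2) (I(B, z) = ((B + B*B)*3)*B = ((B + B**2)*3)*B = (3*B + 3*B**2)*B = B*(3*B + 3*B**2))
I(u(-8, -10), -36)/(-7185) = (3*(-sqrt(-8 - 10)/2)**2*(1 - sqrt(-8 - 10)/2))/(-7185) = (3*(-3*I*sqrt(2)/2)**2*(1 - 3*I*sqrt(2)/2))*(-1/7185) = (3*(-9/2)*(1 - 3*I*sqrt(2)/2))*(-1/7185) = (-27/2 + 81*I*sqrt(2)/4)*(-1/7185) = 9/4790 - 27*I*sqrt(2)/9580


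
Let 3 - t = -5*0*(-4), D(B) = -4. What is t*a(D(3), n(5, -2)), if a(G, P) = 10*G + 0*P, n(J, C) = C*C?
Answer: -120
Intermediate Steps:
n(J, C) = C²
t = 3 (t = 3 - (-5*0)*(-4) = 3 - 0*(-4) = 3 - 1*0 = 3 + 0 = 3)
a(G, P) = 10*G (a(G, P) = 10*G + 0 = 10*G)
t*a(D(3), n(5, -2)) = 3*(10*(-4)) = 3*(-40) = -120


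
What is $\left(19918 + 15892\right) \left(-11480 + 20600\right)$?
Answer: $326587200$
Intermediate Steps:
$\left(19918 + 15892\right) \left(-11480 + 20600\right) = 35810 \cdot 9120 = 326587200$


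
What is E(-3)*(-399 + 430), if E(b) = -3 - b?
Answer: 0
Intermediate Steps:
E(-3)*(-399 + 430) = (-3 - 1*(-3))*(-399 + 430) = (-3 + 3)*31 = 0*31 = 0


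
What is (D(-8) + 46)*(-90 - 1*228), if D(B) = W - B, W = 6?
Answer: -19080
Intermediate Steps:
D(B) = 6 - B
(D(-8) + 46)*(-90 - 1*228) = ((6 - 1*(-8)) + 46)*(-90 - 1*228) = ((6 + 8) + 46)*(-90 - 228) = (14 + 46)*(-318) = 60*(-318) = -19080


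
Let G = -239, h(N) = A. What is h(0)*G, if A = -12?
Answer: 2868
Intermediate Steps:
h(N) = -12
h(0)*G = -12*(-239) = 2868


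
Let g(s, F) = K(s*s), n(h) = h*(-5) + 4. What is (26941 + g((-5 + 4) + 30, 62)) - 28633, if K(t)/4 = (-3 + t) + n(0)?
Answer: 1676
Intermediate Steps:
n(h) = 4 - 5*h (n(h) = -5*h + 4 = 4 - 5*h)
K(t) = 4 + 4*t (K(t) = 4*((-3 + t) + (4 - 5*0)) = 4*((-3 + t) + (4 + 0)) = 4*((-3 + t) + 4) = 4*(1 + t) = 4 + 4*t)
g(s, F) = 4 + 4*s**2 (g(s, F) = 4 + 4*(s*s) = 4 + 4*s**2)
(26941 + g((-5 + 4) + 30, 62)) - 28633 = (26941 + (4 + 4*((-5 + 4) + 30)**2)) - 28633 = (26941 + (4 + 4*(-1 + 30)**2)) - 28633 = (26941 + (4 + 4*29**2)) - 28633 = (26941 + (4 + 4*841)) - 28633 = (26941 + (4 + 3364)) - 28633 = (26941 + 3368) - 28633 = 30309 - 28633 = 1676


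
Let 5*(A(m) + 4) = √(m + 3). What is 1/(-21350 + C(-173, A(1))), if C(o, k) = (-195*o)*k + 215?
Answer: -1/142581 ≈ -7.0136e-6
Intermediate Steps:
A(m) = -4 + √(3 + m)/5 (A(m) = -4 + √(m + 3)/5 = -4 + √(3 + m)/5)
C(o, k) = 215 - 195*k*o (C(o, k) = -195*k*o + 215 = 215 - 195*k*o)
1/(-21350 + C(-173, A(1))) = 1/(-21350 + (215 - 195*(-4 + √(3 + 1)/5)*(-173))) = 1/(-21350 + (215 - 195*(-4 + √4/5)*(-173))) = 1/(-21350 + (215 - 195*(-4 + (⅕)*2)*(-173))) = 1/(-21350 + (215 - 195*(-4 + ⅖)*(-173))) = 1/(-21350 + (215 - 195*(-18/5)*(-173))) = 1/(-21350 + (215 - 121446)) = 1/(-21350 - 121231) = 1/(-142581) = -1/142581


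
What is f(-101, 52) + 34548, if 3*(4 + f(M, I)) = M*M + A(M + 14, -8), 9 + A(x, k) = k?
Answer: 113816/3 ≈ 37939.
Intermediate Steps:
A(x, k) = -9 + k
f(M, I) = -29/3 + M**2/3 (f(M, I) = -4 + (M*M + (-9 - 8))/3 = -4 + (M**2 - 17)/3 = -4 + (-17 + M**2)/3 = -4 + (-17/3 + M**2/3) = -29/3 + M**2/3)
f(-101, 52) + 34548 = (-29/3 + (1/3)*(-101)**2) + 34548 = (-29/3 + (1/3)*10201) + 34548 = (-29/3 + 10201/3) + 34548 = 10172/3 + 34548 = 113816/3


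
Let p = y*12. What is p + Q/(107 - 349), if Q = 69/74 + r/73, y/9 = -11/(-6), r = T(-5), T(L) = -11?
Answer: 258838009/1307284 ≈ 198.00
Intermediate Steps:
r = -11
y = 33/2 (y = 9*(-11/(-6)) = 9*(-11*(-1/6)) = 9*(11/6) = 33/2 ≈ 16.500)
p = 198 (p = (33/2)*12 = 198)
Q = 4223/5402 (Q = 69/74 - 11/73 = 4223/5402 ≈ 0.78175)
p + Q/(107 - 349) = 198 + (4223/5402)/(107 - 349) = 198 + (4223/5402)/(-242) = 198 - 1/242*4223/5402 = 198 - 4223/1307284 = 258838009/1307284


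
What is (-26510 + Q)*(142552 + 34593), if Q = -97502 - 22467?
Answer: -25948022455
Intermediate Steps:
Q = -119969
(-26510 + Q)*(142552 + 34593) = (-26510 - 119969)*(142552 + 34593) = -146479*177145 = -25948022455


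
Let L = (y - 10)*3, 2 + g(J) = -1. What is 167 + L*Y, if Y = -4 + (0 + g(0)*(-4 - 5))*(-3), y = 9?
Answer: 422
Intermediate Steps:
g(J) = -3 (g(J) = -2 - 1 = -3)
L = -3 (L = (9 - 10)*3 = -1*3 = -3)
Y = -85 (Y = -4 + (0 - 3*(-4 - 5))*(-3) = -4 + (0 - 3*(-9))*(-3) = -4 + (0 + 27)*(-3) = -4 + 27*(-3) = -4 - 81 = -85)
167 + L*Y = 167 - 3*(-85) = 167 + 255 = 422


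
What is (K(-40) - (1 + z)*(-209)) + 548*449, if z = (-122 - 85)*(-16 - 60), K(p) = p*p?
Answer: 3535849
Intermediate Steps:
K(p) = p²
z = 15732 (z = -207*(-76) = 15732)
(K(-40) - (1 + z)*(-209)) + 548*449 = ((-40)² - (1 + 15732)*(-209)) + 548*449 = (1600 - 15733*(-209)) + 246052 = (1600 - 1*(-3288197)) + 246052 = (1600 + 3288197) + 246052 = 3289797 + 246052 = 3535849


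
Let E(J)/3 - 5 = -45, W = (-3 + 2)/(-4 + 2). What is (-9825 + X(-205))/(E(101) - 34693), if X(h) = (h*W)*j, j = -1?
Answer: 19445/69626 ≈ 0.27928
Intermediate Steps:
W = ½ (W = -1/(-2) = -1*(-½) = ½ ≈ 0.50000)
E(J) = -120 (E(J) = 15 + 3*(-45) = 15 - 135 = -120)
X(h) = -h/2 (X(h) = (h*(½))*(-1) = (h/2)*(-1) = -h/2)
(-9825 + X(-205))/(E(101) - 34693) = (-9825 - ½*(-205))/(-120 - 34693) = (-9825 + 205/2)/(-34813) = -19445/2*(-1/34813) = 19445/69626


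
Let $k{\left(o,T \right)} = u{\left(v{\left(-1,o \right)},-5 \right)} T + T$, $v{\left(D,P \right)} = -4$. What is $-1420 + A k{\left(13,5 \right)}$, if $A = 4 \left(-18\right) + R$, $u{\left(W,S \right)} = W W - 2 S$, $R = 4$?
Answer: $-10600$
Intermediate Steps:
$u{\left(W,S \right)} = W^{2} - 2 S$
$A = -68$ ($A = 4 \left(-18\right) + 4 = -72 + 4 = -68$)
$k{\left(o,T \right)} = 27 T$ ($k{\left(o,T \right)} = \left(\left(-4\right)^{2} - -10\right) T + T = \left(16 + 10\right) T + T = 26 T + T = 27 T$)
$-1420 + A k{\left(13,5 \right)} = -1420 - 68 \cdot 27 \cdot 5 = -1420 - 9180 = -10600$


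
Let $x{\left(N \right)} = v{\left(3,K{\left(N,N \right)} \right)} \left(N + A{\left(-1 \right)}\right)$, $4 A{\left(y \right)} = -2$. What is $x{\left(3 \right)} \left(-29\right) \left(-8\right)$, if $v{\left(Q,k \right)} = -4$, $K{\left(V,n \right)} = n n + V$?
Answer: $-2320$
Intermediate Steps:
$K{\left(V,n \right)} = V + n^{2}$ ($K{\left(V,n \right)} = n^{2} + V = V + n^{2}$)
$A{\left(y \right)} = - \frac{1}{2}$ ($A{\left(y \right)} = \frac{1}{4} \left(-2\right) = - \frac{1}{2}$)
$x{\left(N \right)} = 2 - 4 N$ ($x{\left(N \right)} = - 4 \left(N - \frac{1}{2}\right) = - 4 \left(- \frac{1}{2} + N\right) = 2 - 4 N$)
$x{\left(3 \right)} \left(-29\right) \left(-8\right) = \left(2 - 12\right) \left(-29\right) \left(-8\right) = \left(-10\right) \left(-29\right) \left(-8\right) = 290 \left(-8\right) = -2320$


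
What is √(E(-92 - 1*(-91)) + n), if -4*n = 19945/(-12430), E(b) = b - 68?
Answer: I*√1695817442/4972 ≈ 8.2824*I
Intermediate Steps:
E(b) = -68 + b
n = 3989/9944 (n = -19945/(4*(-12430)) = -19945*(-1)/(4*12430) = -¼*(-3989/2486) = 3989/9944 ≈ 0.40115)
√(E(-92 - 1*(-91)) + n) = √((-68 + (-92 - 1*(-91))) + 3989/9944) = √((-68 + (-92 + 91)) + 3989/9944) = √((-68 - 1) + 3989/9944) = √(-69 + 3989/9944) = √(-682147/9944) = I*√1695817442/4972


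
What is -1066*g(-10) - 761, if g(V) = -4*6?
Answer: 24823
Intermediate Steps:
g(V) = -24
-1066*g(-10) - 761 = -1066*(-24) - 761 = 25584 - 761 = 24823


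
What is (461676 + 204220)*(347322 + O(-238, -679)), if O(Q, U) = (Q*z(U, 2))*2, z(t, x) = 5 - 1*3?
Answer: 230646397520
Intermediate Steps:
z(t, x) = 2 (z(t, x) = 5 - 3 = 2)
O(Q, U) = 4*Q (O(Q, U) = (Q*2)*2 = (2*Q)*2 = 4*Q)
(461676 + 204220)*(347322 + O(-238, -679)) = (461676 + 204220)*(347322 + 4*(-238)) = 665896*(347322 - 952) = 665896*346370 = 230646397520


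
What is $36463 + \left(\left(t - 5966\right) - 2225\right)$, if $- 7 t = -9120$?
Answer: $\frac{207024}{7} \approx 29575.0$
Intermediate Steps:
$t = \frac{9120}{7}$ ($t = \left(- \frac{1}{7}\right) \left(-9120\right) = \frac{9120}{7} \approx 1302.9$)
$36463 + \left(\left(t - 5966\right) - 2225\right) = 36463 + \left(\left(\frac{9120}{7} - 5966\right) - 2225\right) = 36463 - \frac{48217}{7} = \frac{207024}{7}$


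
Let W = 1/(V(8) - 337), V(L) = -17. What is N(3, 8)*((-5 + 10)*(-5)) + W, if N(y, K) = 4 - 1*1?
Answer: -26551/354 ≈ -75.003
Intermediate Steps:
N(y, K) = 3 (N(y, K) = 4 - 1 = 3)
W = -1/354 (W = 1/(-17 - 337) = 1/(-354) = -1/354 ≈ -0.0028249)
N(3, 8)*((-5 + 10)*(-5)) + W = 3*((-5 + 10)*(-5)) - 1/354 = 3*(5*(-5)) - 1/354 = 3*(-25) - 1/354 = -75 - 1/354 = -26551/354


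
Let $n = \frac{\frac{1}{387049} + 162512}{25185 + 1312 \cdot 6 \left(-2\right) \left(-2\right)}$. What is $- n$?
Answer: $- \frac{20966702363}{7311742659} \approx -2.8675$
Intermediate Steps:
$n = \frac{20966702363}{7311742659}$ ($n = \frac{\frac{1}{387049} + 162512}{25185 + 1312 \left(\left(-12\right) \left(-2\right)\right)} = \frac{62900107089}{387049 \left(25185 + 1312 \cdot 24\right)} = \frac{62900107089}{387049 \left(25185 + 31488\right)} = \frac{62900107089}{387049 \cdot 56673} = \frac{62900107089}{387049} \cdot \frac{1}{56673} = \frac{20966702363}{7311742659} \approx 2.8675$)
$- n = \left(-1\right) \frac{20966702363}{7311742659} = - \frac{20966702363}{7311742659}$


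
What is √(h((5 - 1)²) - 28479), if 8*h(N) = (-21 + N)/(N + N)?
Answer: 29*I*√8669/16 ≈ 168.76*I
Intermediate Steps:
h(N) = (-21 + N)/(16*N) (h(N) = ((-21 + N)/(N + N))/8 = ((-21 + N)/((2*N)))/8 = ((-21 + N)*(1/(2*N)))/8 = ((-21 + N)/(2*N))/8 = (-21 + N)/(16*N))
√(h((5 - 1)²) - 28479) = √((-21 + (5 - 1)²)/(16*((5 - 1)²)) - 28479) = √((-21 + 4²)/(16*(4²)) - 28479) = √((1/16)*(-21 + 16)/16 - 28479) = √((1/16)*(1/16)*(-5) - 28479) = √(-5/256 - 28479) = √(-7290629/256) = 29*I*√8669/16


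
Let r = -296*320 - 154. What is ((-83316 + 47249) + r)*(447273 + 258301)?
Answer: -92388565134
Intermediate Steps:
r = -94874 (r = -94720 - 154 = -94874)
((-83316 + 47249) + r)*(447273 + 258301) = ((-83316 + 47249) - 94874)*(447273 + 258301) = (-36067 - 94874)*705574 = -130941*705574 = -92388565134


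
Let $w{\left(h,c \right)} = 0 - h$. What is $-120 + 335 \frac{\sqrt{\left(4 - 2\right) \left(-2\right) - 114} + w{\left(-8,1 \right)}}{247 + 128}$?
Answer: $- \frac{8464}{75} + \frac{67 i \sqrt{118}}{75} \approx -112.85 + 9.7041 i$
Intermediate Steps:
$w{\left(h,c \right)} = - h$
$-120 + 335 \frac{\sqrt{\left(4 - 2\right) \left(-2\right) - 114} + w{\left(-8,1 \right)}}{247 + 128} = -120 + 335 \frac{\sqrt{\left(4 - 2\right) \left(-2\right) - 114} - -8}{247 + 128} = -120 + 335 \frac{\sqrt{2 \left(-2\right) - 114} + 8}{375} = -120 + 335 \left(\sqrt{-4 - 114} + 8\right) \frac{1}{375} = -120 + 335 \left(\sqrt{-118} + 8\right) \frac{1}{375} = -120 + 335 \left(i \sqrt{118} + 8\right) \frac{1}{375} = -120 + 335 \left(8 + i \sqrt{118}\right) \frac{1}{375} = -120 + 335 \left(\frac{8}{375} + \frac{i \sqrt{118}}{375}\right) = -120 + \left(\frac{536}{75} + \frac{67 i \sqrt{118}}{75}\right) = - \frac{8464}{75} + \frac{67 i \sqrt{118}}{75}$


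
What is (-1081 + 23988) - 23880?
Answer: -973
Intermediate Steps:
(-1081 + 23988) - 23880 = 22907 - 23880 = -973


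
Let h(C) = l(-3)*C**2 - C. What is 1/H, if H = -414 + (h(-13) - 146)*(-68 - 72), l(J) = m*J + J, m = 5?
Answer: 1/444086 ≈ 2.2518e-6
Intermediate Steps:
l(J) = 6*J (l(J) = 5*J + J = 6*J)
h(C) = -C - 18*C**2 (h(C) = (6*(-3))*C**2 - C = -18*C**2 - C = -C - 18*C**2)
H = 444086 (H = -414 + (-13*(-1 - 18*(-13)) - 146)*(-68 - 72) = -414 + (-13*(-1 + 234) - 146)*(-140) = -414 + (-13*233 - 146)*(-140) = -414 + (-3029 - 146)*(-140) = -414 - 3175*(-140) = -414 + 444500 = 444086)
1/H = 1/444086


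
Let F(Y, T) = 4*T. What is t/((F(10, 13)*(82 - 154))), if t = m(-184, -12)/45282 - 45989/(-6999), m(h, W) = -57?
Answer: -694024985/395527040064 ≈ -0.0017547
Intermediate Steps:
t = 694024985/105642906 (t = -57/45282 - 45989/(-6999) = -57*1/45282 - 45989*(-1/6999) = -19/15094 + 45989/6999 = 694024985/105642906 ≈ 6.5695)
t/((F(10, 13)*(82 - 154))) = 694024985/(105642906*(((4*13)*(82 - 154)))) = 694024985/(105642906*((52*(-72)))) = (694024985/105642906)/(-3744) = (694024985/105642906)*(-1/3744) = -694024985/395527040064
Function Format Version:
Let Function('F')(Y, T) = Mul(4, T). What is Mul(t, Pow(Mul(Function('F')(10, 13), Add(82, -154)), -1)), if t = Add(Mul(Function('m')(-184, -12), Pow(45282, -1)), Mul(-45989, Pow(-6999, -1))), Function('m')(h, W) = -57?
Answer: Rational(-694024985, 395527040064) ≈ -0.0017547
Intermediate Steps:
t = Rational(694024985, 105642906) (t = Add(Mul(-57, Pow(45282, -1)), Mul(-45989, Pow(-6999, -1))) = Add(Mul(-57, Rational(1, 45282)), Mul(-45989, Rational(-1, 6999))) = Add(Rational(-19, 15094), Rational(45989, 6999)) = Rational(694024985, 105642906) ≈ 6.5695)
Mul(t, Pow(Mul(Function('F')(10, 13), Add(82, -154)), -1)) = Mul(Rational(694024985, 105642906), Pow(Mul(Mul(4, 13), Add(82, -154)), -1)) = Mul(Rational(694024985, 105642906), Pow(Mul(52, -72), -1)) = Mul(Rational(694024985, 105642906), Pow(-3744, -1)) = Mul(Rational(694024985, 105642906), Rational(-1, 3744)) = Rational(-694024985, 395527040064)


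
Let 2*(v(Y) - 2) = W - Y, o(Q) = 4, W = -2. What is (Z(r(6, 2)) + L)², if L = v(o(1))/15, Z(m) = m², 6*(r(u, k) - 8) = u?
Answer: 1473796/225 ≈ 6550.2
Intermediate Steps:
r(u, k) = 8 + u/6
v(Y) = 1 - Y/2 (v(Y) = 2 + (-2 - Y)/2 = 2 + (-1 - Y/2) = 1 - Y/2)
L = -1/15 (L = (1 - ½*4)/15 = (1 - 2)*(1/15) = -1*1/15 = -1/15 ≈ -0.066667)
(Z(r(6, 2)) + L)² = ((8 + (⅙)*6)² - 1/15)² = ((8 + 1)² - 1/15)² = (9² - 1/15)² = (81 - 1/15)² = (1214/15)² = 1473796/225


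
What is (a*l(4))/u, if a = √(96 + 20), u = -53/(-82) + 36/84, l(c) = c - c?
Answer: 0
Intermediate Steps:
l(c) = 0
u = 617/574 (u = -53*(-1/82) + 36*(1/84) = 53/82 + 3/7 = 617/574 ≈ 1.0749)
a = 2*√29 (a = √116 = 2*√29 ≈ 10.770)
(a*l(4))/u = ((2*√29)*0)/(617/574) = 0*(574/617) = 0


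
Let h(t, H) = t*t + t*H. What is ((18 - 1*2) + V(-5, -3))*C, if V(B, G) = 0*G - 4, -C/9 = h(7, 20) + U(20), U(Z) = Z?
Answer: -22572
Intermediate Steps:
h(t, H) = t² + H*t
C = -1881 (C = -9*(7*(20 + 7) + 20) = -9*(7*27 + 20) = -9*(189 + 20) = -9*209 = -1881)
V(B, G) = -4 (V(B, G) = 0 - 4 = -4)
((18 - 1*2) + V(-5, -3))*C = ((18 - 1*2) - 4)*(-1881) = ((18 - 2) - 4)*(-1881) = (16 - 4)*(-1881) = 12*(-1881) = -22572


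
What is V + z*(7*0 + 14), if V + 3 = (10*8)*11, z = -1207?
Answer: -16021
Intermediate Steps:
V = 877 (V = -3 + (10*8)*11 = -3 + 80*11 = -3 + 880 = 877)
V + z*(7*0 + 14) = 877 - 1207*(7*0 + 14) = 877 - 1207*(0 + 14) = 877 - 1207*14 = 877 - 16898 = -16021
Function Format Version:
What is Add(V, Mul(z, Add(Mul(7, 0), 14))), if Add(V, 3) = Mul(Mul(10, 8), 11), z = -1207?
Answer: -16021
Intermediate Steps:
V = 877 (V = Add(-3, Mul(Mul(10, 8), 11)) = Add(-3, Mul(80, 11)) = Add(-3, 880) = 877)
Add(V, Mul(z, Add(Mul(7, 0), 14))) = Add(877, Mul(-1207, Add(Mul(7, 0), 14))) = Add(877, Mul(-1207, Add(0, 14))) = Add(877, Mul(-1207, 14)) = Add(877, -16898) = -16021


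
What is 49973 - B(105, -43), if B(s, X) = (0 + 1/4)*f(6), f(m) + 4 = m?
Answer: 99945/2 ≈ 49973.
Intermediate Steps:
f(m) = -4 + m
B(s, X) = ½ (B(s, X) = (0 + 1/4)*(-4 + 6) = (0 + ¼)*2 = (¼)*2 = ½)
49973 - B(105, -43) = 49973 - 1*½ = 49973 - ½ = 99945/2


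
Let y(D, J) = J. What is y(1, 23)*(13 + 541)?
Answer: 12742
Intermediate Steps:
y(1, 23)*(13 + 541) = 23*(13 + 541) = 23*554 = 12742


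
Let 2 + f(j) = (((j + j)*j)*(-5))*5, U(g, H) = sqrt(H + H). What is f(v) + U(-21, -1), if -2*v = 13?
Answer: -4229/2 + I*sqrt(2) ≈ -2114.5 + 1.4142*I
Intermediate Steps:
U(g, H) = sqrt(2)*sqrt(H) (U(g, H) = sqrt(2*H) = sqrt(2)*sqrt(H))
v = -13/2 (v = -1/2*13 = -13/2 ≈ -6.5000)
f(j) = -2 - 50*j**2 (f(j) = -2 + (((j + j)*j)*(-5))*5 = -2 + (((2*j)*j)*(-5))*5 = -2 + ((2*j**2)*(-5))*5 = -2 - 10*j**2*5 = -2 - 50*j**2)
f(v) + U(-21, -1) = (-2 - 50*(-13/2)**2) + sqrt(2)*sqrt(-1) = (-2 - 50*169/4) + sqrt(2)*I = (-2 - 4225/2) + I*sqrt(2) = -4229/2 + I*sqrt(2)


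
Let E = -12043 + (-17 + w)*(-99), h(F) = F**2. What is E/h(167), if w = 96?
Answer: -19864/27889 ≈ -0.71225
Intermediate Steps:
E = -19864 (E = -12043 + (-17 + 96)*(-99) = -12043 + 79*(-99) = -12043 - 7821 = -19864)
E/h(167) = -19864/(167**2) = -19864/27889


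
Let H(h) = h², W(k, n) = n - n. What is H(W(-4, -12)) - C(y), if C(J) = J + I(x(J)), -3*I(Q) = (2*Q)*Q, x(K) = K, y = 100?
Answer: 19700/3 ≈ 6566.7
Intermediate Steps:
W(k, n) = 0
I(Q) = -2*Q²/3 (I(Q) = -2*Q*Q/3 = -2*Q²/3)
C(J) = J - 2*J²/3
H(W(-4, -12)) - C(y) = 0² - 100*(3 - 2*100)/3 = 0 - 100*(3 - 200)/3 = 0 - 100*(-197)/3 = 0 - 1*(-19700/3) = 0 + 19700/3 = 19700/3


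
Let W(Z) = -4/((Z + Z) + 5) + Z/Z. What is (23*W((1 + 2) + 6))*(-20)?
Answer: -380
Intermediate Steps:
W(Z) = 1 - 4/(5 + 2*Z) (W(Z) = -4/(2*Z + 5) + 1 = -4/(5 + 2*Z) + 1 = 1 - 4/(5 + 2*Z))
(23*W((1 + 2) + 6))*(-20) = (23*((1 + 2*((1 + 2) + 6))/(5 + 2*((1 + 2) + 6))))*(-20) = (23*((1 + 2*(3 + 6))/(5 + 2*(3 + 6))))*(-20) = (23*((1 + 2*9)/(5 + 2*9)))*(-20) = (23*((1 + 18)/(5 + 18)))*(-20) = (23*(19/23))*(-20) = 19*(-20) = -380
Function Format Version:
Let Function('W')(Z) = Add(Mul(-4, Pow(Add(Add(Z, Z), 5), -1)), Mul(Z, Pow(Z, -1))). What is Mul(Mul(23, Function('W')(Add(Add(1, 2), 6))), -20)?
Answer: -380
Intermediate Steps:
Function('W')(Z) = Add(1, Mul(-4, Pow(Add(5, Mul(2, Z)), -1))) (Function('W')(Z) = Add(Mul(-4, Pow(Add(Mul(2, Z), 5), -1)), 1) = Add(Mul(-4, Pow(Add(5, Mul(2, Z)), -1)), 1) = Add(1, Mul(-4, Pow(Add(5, Mul(2, Z)), -1))))
Mul(Mul(23, Function('W')(Add(Add(1, 2), 6))), -20) = Mul(Mul(23, Mul(Pow(Add(5, Mul(2, Add(Add(1, 2), 6))), -1), Add(1, Mul(2, Add(Add(1, 2), 6))))), -20) = Mul(Mul(23, Mul(Pow(Add(5, Mul(2, Add(3, 6))), -1), Add(1, Mul(2, Add(3, 6))))), -20) = Mul(Mul(23, Mul(Pow(Add(5, Mul(2, 9)), -1), Add(1, Mul(2, 9)))), -20) = Mul(Mul(23, Mul(Pow(Add(5, 18), -1), Add(1, 18))), -20) = Mul(Mul(23, Mul(Pow(23, -1), 19)), -20) = Mul(Mul(23, Mul(Rational(1, 23), 19)), -20) = Mul(Mul(23, Rational(19, 23)), -20) = Mul(19, -20) = -380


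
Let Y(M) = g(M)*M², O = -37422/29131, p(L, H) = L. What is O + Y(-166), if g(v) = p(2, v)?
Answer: 1605430250/29131 ≈ 55111.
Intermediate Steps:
g(v) = 2
O = -37422/29131 (O = -37422*1/29131 = -37422/29131 ≈ -1.2846)
Y(M) = 2*M²
O + Y(-166) = -37422/29131 + 2*(-166)² = -37422/29131 + 2*27556 = -37422/29131 + 55112 = 1605430250/29131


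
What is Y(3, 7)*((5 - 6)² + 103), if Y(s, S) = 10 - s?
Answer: 728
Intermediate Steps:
Y(3, 7)*((5 - 6)² + 103) = (10 - 1*3)*((5 - 6)² + 103) = (10 - 3)*((-1)² + 103) = 7*(1 + 103) = 7*104 = 728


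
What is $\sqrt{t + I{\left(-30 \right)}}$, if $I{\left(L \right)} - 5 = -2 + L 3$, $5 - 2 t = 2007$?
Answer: $8 i \sqrt{17} \approx 32.985 i$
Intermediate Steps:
$t = -1001$ ($t = \frac{5}{2} - \frac{2007}{2} = -1001$)
$I{\left(L \right)} = 3 + 3 L$ ($I{\left(L \right)} = 5 + \left(-2 + L 3\right) = 5 + \left(-2 + 3 L\right) = 3 + 3 L$)
$\sqrt{t + I{\left(-30 \right)}} = \sqrt{-1001 + \left(3 + 3 \left(-30\right)\right)} = \sqrt{-1001 + \left(3 - 90\right)} = \sqrt{-1001 - 87} = \sqrt{-1088} = 8 i \sqrt{17}$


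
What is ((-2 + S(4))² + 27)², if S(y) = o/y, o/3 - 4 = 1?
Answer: 231361/256 ≈ 903.75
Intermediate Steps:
o = 15 (o = 12 + 3*1 = 12 + 3 = 15)
S(y) = 15/y
((-2 + S(4))² + 27)² = ((-2 + 15/4)² + 27)² = ((7/4)² + 27)² = (49/16 + 27)² = (481/16)² = 231361/256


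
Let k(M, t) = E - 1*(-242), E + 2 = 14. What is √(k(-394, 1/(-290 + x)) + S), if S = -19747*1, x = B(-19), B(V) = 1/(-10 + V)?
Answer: I*√19493 ≈ 139.62*I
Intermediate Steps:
E = 12 (E = -2 + 14 = 12)
x = -1/29 (x = 1/(-10 - 19) = 1/(-29) = -1/29 ≈ -0.034483)
k(M, t) = 254 (k(M, t) = 12 - 1*(-242) = 12 + 242 = 254)
S = -19747
√(k(-394, 1/(-290 + x)) + S) = √(254 - 19747) = √(-19493) = I*√19493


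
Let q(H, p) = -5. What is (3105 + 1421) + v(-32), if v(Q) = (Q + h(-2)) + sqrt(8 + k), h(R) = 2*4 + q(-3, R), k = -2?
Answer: 4497 + sqrt(6) ≈ 4499.5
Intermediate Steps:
h(R) = 3 (h(R) = 2*4 - 5 = 8 - 5 = 3)
v(Q) = 3 + Q + sqrt(6) (v(Q) = (Q + 3) + sqrt(8 - 2) = (3 + Q) + sqrt(6) = 3 + Q + sqrt(6))
(3105 + 1421) + v(-32) = (3105 + 1421) + (3 - 32 + sqrt(6)) = 4526 + (-29 + sqrt(6)) = 4497 + sqrt(6)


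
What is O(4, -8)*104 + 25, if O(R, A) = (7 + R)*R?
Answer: 4601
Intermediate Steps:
O(R, A) = R*(7 + R)
O(4, -8)*104 + 25 = (4*(7 + 4))*104 + 25 = (4*11)*104 + 25 = 44*104 + 25 = 4576 + 25 = 4601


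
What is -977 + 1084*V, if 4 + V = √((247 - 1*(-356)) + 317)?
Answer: -5313 + 2168*√230 ≈ 27566.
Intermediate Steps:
V = -4 + 2*√230 (V = -4 + √((247 - 1*(-356)) + 317) = -4 + √((247 + 356) + 317) = -4 + √(603 + 317) = -4 + √920 = -4 + 2*√230 ≈ 26.332)
-977 + 1084*V = -977 + 1084*(-4 + 2*√230) = -977 + (-4336 + 2168*√230) = -5313 + 2168*√230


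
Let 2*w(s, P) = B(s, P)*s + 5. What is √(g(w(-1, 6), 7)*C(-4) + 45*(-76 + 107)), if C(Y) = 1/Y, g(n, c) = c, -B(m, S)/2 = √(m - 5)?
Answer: √5573/2 ≈ 37.326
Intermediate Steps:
B(m, S) = -2*√(-5 + m) (B(m, S) = -2*√(m - 5) = -2*√(-5 + m))
w(s, P) = 5/2 - s*√(-5 + s) (w(s, P) = ((-2*√(-5 + s))*s + 5)/2 = (-2*s*√(-5 + s) + 5)/2 = (5 - 2*s*√(-5 + s))/2 = 5/2 - s*√(-5 + s))
√(g(w(-1, 6), 7)*C(-4) + 45*(-76 + 107)) = √(7/(-4) + 45*(-76 + 107)) = √(7*(-¼) + 45*31) = √(-7/4 + 1395) = √(5573/4) = √5573/2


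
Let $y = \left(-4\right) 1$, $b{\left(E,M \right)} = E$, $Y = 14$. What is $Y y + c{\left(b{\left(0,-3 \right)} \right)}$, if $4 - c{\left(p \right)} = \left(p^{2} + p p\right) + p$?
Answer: $-52$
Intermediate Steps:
$y = -4$
$c{\left(p \right)} = 4 - p - 2 p^{2}$ ($c{\left(p \right)} = 4 - \left(\left(p^{2} + p p\right) + p\right) = 4 - \left(\left(p^{2} + p^{2}\right) + p\right) = 4 - \left(2 p^{2} + p\right) = 4 - \left(p + 2 p^{2}\right) = 4 - p - 2 p^{2}$)
$Y y + c{\left(b{\left(0,-3 \right)} \right)} = 14 \left(-4\right) - \left(-4 + 2 \cdot 0^{2}\right) = -56 + \left(4 + 0 - 0\right) = -56 + \left(4 + 0 + 0\right) = -56 + 4 = -52$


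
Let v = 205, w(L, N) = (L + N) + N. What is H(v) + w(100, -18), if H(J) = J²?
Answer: 42089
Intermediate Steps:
w(L, N) = L + 2*N
H(v) + w(100, -18) = 205² + (100 + 2*(-18)) = 42025 + (100 - 36) = 42025 + 64 = 42089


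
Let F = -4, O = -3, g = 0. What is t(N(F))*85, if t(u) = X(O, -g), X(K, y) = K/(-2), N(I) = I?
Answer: 255/2 ≈ 127.50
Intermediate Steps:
X(K, y) = -K/2 (X(K, y) = K*(-½) = -K/2)
t(u) = 3/2 (t(u) = -½*(-3) = 3/2)
t(N(F))*85 = (3/2)*85 = 255/2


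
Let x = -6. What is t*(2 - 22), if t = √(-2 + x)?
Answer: -40*I*√2 ≈ -56.569*I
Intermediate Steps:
t = 2*I*√2 (t = √(-2 - 6) = √(-8) = 2*I*√2 ≈ 2.8284*I)
t*(2 - 22) = (2*I*√2)*(2 - 22) = (2*I*√2)*(-20) = -40*I*√2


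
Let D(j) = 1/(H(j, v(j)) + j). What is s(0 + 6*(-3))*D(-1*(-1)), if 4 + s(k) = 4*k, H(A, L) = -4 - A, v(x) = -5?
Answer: 19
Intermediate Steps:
D(j) = -¼ (D(j) = 1/((-4 - j) + j) = 1/(-4) = -¼)
s(k) = -4 + 4*k
s(0 + 6*(-3))*D(-1*(-1)) = (-4 + 4*(0 + 6*(-3)))*(-¼) = (-4 + 4*(0 - 18))*(-¼) = (-4 + 4*(-18))*(-¼) = (-4 - 72)*(-¼) = -76*(-¼) = 19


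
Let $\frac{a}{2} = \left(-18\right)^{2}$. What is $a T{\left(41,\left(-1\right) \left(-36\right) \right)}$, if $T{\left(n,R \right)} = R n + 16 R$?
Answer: $1329696$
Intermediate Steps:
$a = 648$ ($a = 2 \left(-18\right)^{2} = 2 \cdot 324 = 648$)
$T{\left(n,R \right)} = 16 R + R n$
$a T{\left(41,\left(-1\right) \left(-36\right) \right)} = 648 \left(-1\right) \left(-36\right) \left(16 + 41\right) = 648 \cdot 36 \cdot 57 = 648 \cdot 2052 = 1329696$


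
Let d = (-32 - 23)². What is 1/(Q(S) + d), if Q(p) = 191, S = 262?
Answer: 1/3216 ≈ 0.00031095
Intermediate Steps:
d = 3025 (d = (-55)² = 3025)
1/(Q(S) + d) = 1/(191 + 3025) = 1/3216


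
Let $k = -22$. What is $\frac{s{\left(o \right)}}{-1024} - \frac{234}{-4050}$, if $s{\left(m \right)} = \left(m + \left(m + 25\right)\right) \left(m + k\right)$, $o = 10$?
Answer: $\frac{33703}{57600} \approx 0.58512$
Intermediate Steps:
$s{\left(m \right)} = \left(-22 + m\right) \left(25 + 2 m\right)$ ($s{\left(m \right)} = \left(m + \left(m + 25\right)\right) \left(m - 22\right) = \left(m + \left(25 + m\right)\right) \left(-22 + m\right) = \left(25 + 2 m\right) \left(-22 + m\right) = \left(-22 + m\right) \left(25 + 2 m\right)$)
$\frac{s{\left(o \right)}}{-1024} - \frac{234}{-4050} = \frac{-550 - 190 + 2 \cdot 10^{2}}{-1024} - \frac{234}{-4050} = \left(-550 - 190 + 2 \cdot 100\right) \left(- \frac{1}{1024}\right) - - \frac{13}{225} = \left(-550 - 190 + 200\right) \left(- \frac{1}{1024}\right) + \frac{13}{225} = \left(-540\right) \left(- \frac{1}{1024}\right) + \frac{13}{225} = \frac{135}{256} + \frac{13}{225} = \frac{33703}{57600}$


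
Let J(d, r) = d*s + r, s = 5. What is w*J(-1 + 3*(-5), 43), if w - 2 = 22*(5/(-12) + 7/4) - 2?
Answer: -3256/3 ≈ -1085.3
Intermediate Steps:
w = 88/3 (w = 2 + (22*(5/(-12) + 7/4) - 2) = 2 + (22*(5*(-1/12) + 7*(¼)) - 2) = 2 + (22*(-5/12 + 7/4) - 2) = 2 + (22*(4/3) - 2) = 2 + (88/3 - 2) = 2 + 82/3 = 88/3 ≈ 29.333)
J(d, r) = r + 5*d (J(d, r) = d*5 + r = 5*d + r = r + 5*d)
w*J(-1 + 3*(-5), 43) = 88*(43 + 5*(-1 + 3*(-5)))/3 = 88*(43 + 5*(-1 - 15))/3 = 88*(43 + 5*(-16))/3 = 88*(43 - 80)/3 = (88/3)*(-37) = -3256/3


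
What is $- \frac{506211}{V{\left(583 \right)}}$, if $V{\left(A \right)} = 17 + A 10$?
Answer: $- \frac{168737}{1949} \approx -86.576$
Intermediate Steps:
$V{\left(A \right)} = 17 + 10 A$
$- \frac{506211}{V{\left(583 \right)}} = - \frac{506211}{17 + 10 \cdot 583} = - \frac{506211}{17 + 5830} = - \frac{506211}{5847} = \left(-506211\right) \frac{1}{5847} = - \frac{168737}{1949}$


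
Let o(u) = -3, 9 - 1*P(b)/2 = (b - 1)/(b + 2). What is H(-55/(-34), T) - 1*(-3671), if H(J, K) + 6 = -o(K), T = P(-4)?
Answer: 3668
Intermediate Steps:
P(b) = 18 - 2*(-1 + b)/(2 + b) (P(b) = 18 - 2*(b - 1)/(b + 2) = 18 - 2*(-1 + b)/(2 + b))
T = 13 (T = 2*(19 + 8*(-4))/(2 - 4) = 2*(19 - 32)/(-2) = 2*(-½)*(-13) = 13)
H(J, K) = -3 (H(J, K) = -6 - 1*(-3) = -6 + 3 = -3)
H(-55/(-34), T) - 1*(-3671) = -3 - 1*(-3671) = -3 + 3671 = 3668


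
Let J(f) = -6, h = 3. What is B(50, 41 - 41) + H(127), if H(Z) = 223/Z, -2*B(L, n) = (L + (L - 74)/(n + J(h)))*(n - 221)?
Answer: 758032/127 ≈ 5968.8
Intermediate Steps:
B(L, n) = -(-221 + n)*(L + (-74 + L)/(-6 + n))/2 (B(L, n) = -(L + (L - 74)/(n - 6))*(n - 221)/2 = -(L + (-74 + L)/(-6 + n))*(-221 + n)/2 = -(-221 + n)*(L + (-74 + L)/(-6 + n))/2)
B(50, 41 - 41) + H(127) = (-16354 - 1105*50 + 74*(41 - 41) - 1*50*(41 - 41)² + 226*50*(41 - 41))/(2*(-6 + (41 - 41))) + 223/127 = (-16354 - 55250 + 74*0 - 1*50*0² + 226*50*0)/(2*(-6 + 0)) + 223*(1/127) = (½)*(-16354 - 55250 + 0 - 1*50*0 + 0)/(-6) + 223/127 = (½)*(-⅙)*(-16354 - 55250 + 0 + 0 + 0) + 223/127 = (½)*(-⅙)*(-71604) + 223/127 = 5967 + 223/127 = 758032/127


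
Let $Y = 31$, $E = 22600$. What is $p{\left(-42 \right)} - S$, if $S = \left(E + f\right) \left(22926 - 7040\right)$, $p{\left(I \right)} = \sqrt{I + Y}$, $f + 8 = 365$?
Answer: $-364694902 + i \sqrt{11} \approx -3.647 \cdot 10^{8} + 3.3166 i$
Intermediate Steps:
$f = 357$ ($f = -8 + 365 = 357$)
$p{\left(I \right)} = \sqrt{31 + I}$ ($p{\left(I \right)} = \sqrt{I + 31} = \sqrt{31 + I}$)
$S = 364694902$ ($S = \left(22600 + 357\right) \left(22926 - 7040\right) = 22957 \cdot 15886 = 364694902$)
$p{\left(-42 \right)} - S = \sqrt{31 - 42} - 364694902 = \sqrt{-11} - 364694902 = i \sqrt{11} - 364694902 = -364694902 + i \sqrt{11}$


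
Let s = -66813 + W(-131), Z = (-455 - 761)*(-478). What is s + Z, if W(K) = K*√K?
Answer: 514435 - 131*I*√131 ≈ 5.1444e+5 - 1499.4*I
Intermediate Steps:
W(K) = K^(3/2)
Z = 581248 (Z = -1216*(-478) = 581248)
s = -66813 - 131*I*√131 (s = -66813 + (-131)^(3/2) = -66813 - 131*I*√131 ≈ -66813.0 - 1499.4*I)
s + Z = (-66813 - 131*I*√131) + 581248 = 514435 - 131*I*√131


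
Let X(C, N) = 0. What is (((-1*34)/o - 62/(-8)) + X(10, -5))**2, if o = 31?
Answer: 680625/15376 ≈ 44.265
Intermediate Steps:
(((-1*34)/o - 62/(-8)) + X(10, -5))**2 = ((-1*34/31 - 62/(-8)) + 0)**2 = ((-34*1/31 - 62*(-1/8)) + 0)**2 = ((-34/31 + 31/4) + 0)**2 = (825/124 + 0)**2 = (825/124)**2 = 680625/15376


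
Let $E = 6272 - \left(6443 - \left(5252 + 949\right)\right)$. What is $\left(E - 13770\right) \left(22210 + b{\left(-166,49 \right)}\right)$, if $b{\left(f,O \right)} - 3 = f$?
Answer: $-170643780$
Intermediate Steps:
$b{\left(f,O \right)} = 3 + f$
$E = 6030$ ($E = 6272 - \left(6443 - 6201\right) = 6272 - 242 = 6030$)
$\left(E - 13770\right) \left(22210 + b{\left(-166,49 \right)}\right) = \left(6030 - 13770\right) \left(22210 + \left(3 - 166\right)\right) = - 7740 \left(22210 - 163\right) = \left(-7740\right) 22047 = -170643780$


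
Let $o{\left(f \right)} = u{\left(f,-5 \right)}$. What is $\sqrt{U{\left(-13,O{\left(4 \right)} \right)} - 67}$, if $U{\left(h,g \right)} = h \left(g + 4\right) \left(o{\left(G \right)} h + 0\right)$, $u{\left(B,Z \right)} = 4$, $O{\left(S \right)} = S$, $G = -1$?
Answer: $7 \sqrt{109} \approx 73.082$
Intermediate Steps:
$o{\left(f \right)} = 4$
$U{\left(h,g \right)} = 4 h^{2} \left(4 + g\right)$ ($U{\left(h,g \right)} = h \left(g + 4\right) \left(4 h + 0\right) = h \left(4 + g\right) 4 h = 4 h^{2} \left(4 + g\right)$)
$\sqrt{U{\left(-13,O{\left(4 \right)} \right)} - 67} = \sqrt{4 \left(-13\right)^{2} \left(4 + 4\right) - 67} = \sqrt{4 \cdot 169 \cdot 8 - 67} = \sqrt{5408 - 67} = \sqrt{5341} = 7 \sqrt{109}$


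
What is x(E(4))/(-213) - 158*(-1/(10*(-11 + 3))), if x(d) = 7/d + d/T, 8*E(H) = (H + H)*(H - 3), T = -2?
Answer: -17087/8520 ≈ -2.0055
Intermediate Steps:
E(H) = H*(-3 + H)/4 (E(H) = ((H + H)*(H - 3))/8 = ((2*H)*(-3 + H))/8 = (2*H*(-3 + H))/8 = H*(-3 + H)/4)
x(d) = 7/d - d/2 (x(d) = 7/d + d/(-2) = 7/d + d*(-1/2) = 7/d - d/2)
x(E(4))/(-213) - 158*(-1/(10*(-11 + 3))) = (7/(((1/4)*4*(-3 + 4))) - 4*(-3 + 4)/8)/(-213) - 158*(-1/(10*(-11 + 3))) = (7/(((1/4)*4*1)) - 4/8)*(-1/213) - 158/((-8*(-10))) = (7/1 - 1/2*1)*(-1/213) - 158/80 = (7*1 - 1/2)*(-1/213) - 158*1/80 = (7 - 1/2)*(-1/213) - 79/40 = (13/2)*(-1/213) - 79/40 = -13/426 - 79/40 = -17087/8520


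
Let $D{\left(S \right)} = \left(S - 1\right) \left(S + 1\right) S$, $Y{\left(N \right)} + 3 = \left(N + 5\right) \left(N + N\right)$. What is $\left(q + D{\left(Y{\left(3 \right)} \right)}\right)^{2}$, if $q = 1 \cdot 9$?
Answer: $8297205921$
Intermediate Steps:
$Y{\left(N \right)} = -3 + 2 N \left(5 + N\right)$ ($Y{\left(N \right)} = -3 + \left(N + 5\right) \left(N + N\right) = -3 + \left(5 + N\right) 2 N = -3 + 2 N \left(5 + N\right)$)
$q = 9$
$D{\left(S \right)} = S \left(1 + S\right) \left(-1 + S\right)$ ($D{\left(S \right)} = \left(-1 + S\right) \left(1 + S\right) S = \left(1 + S\right) \left(-1 + S\right) S = S \left(1 + S\right) \left(-1 + S\right)$)
$\left(q + D{\left(Y{\left(3 \right)} \right)}\right)^{2} = \left(9 - \left(-3 + 18 + 30 - \left(-3 + 2 \cdot 3^{2} + 10 \cdot 3\right)^{3}\right)\right)^{2} = \left(9 - \left(27 + 18 - \left(-3 + 2 \cdot 9 + 30\right)^{3}\right)\right)^{2} = \left(9 + \left(\left(-3 + 18 + 30\right)^{3} - \left(-3 + 18 + 30\right)\right)\right)^{2} = \left(9 + \left(45^{3} - 45\right)\right)^{2} = \left(9 + \left(91125 - 45\right)\right)^{2} = \left(9 + 91080\right)^{2} = 91089^{2} = 8297205921$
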